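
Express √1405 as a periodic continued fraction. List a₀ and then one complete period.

a₀ = ⌊√1405⌋ = 37.

[37; 2, 14, 2, 74]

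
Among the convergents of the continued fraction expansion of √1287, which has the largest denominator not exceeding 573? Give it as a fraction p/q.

√1287 = [35; 1, 6, 1, 70, …] (period length 4).
Convergents:
  p_0/q_0 = 35/1
  p_1/q_1 = 36/1
  p_2/q_2 = 251/7
  p_3/q_3 = 287/8
  p_4/q_4 = 20341/567
  p_5/q_5 = 20628/575
q_4 = 567 ≤ 573 < 575 = q_5, so the answer is 20341/567.

20341/567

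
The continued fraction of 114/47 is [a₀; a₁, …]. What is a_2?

2

114 = 2·47 + 20   →  a_0 = 2
47 = 2·20 + 7   →  a_1 = 2
20 = 2·7 + 6   →  a_2 = 2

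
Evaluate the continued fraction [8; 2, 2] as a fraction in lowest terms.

42/5

Using pₖ = aₖpₖ₋₁ + pₖ₋₂ and qₖ = aₖqₖ₋₁ + qₖ₋₂:
  k=0: a=8, p=8, q=1
  k=1: a=2, p=17, q=2
  k=2: a=2, p=42, q=5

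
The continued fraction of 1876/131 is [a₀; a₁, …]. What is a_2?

1876 = 14·131 + 42   →  a_0 = 14
131 = 3·42 + 5   →  a_1 = 3
42 = 8·5 + 2   →  a_2 = 8

8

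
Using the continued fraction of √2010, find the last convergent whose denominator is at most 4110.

144721/3228

√2010 = [44; 1, 4, 1, 88, …] (period length 4).
Convergents:
  p_0/q_0 = 44/1
  p_1/q_1 = 45/1
  p_2/q_2 = 224/5
  p_3/q_3 = 269/6
  p_4/q_4 = 23896/533
  p_5/q_5 = 24165/539
  p_6/q_6 = 120556/2689
  p_7/q_7 = 144721/3228
  p_8/q_8 = 12856004/286753
q_7 = 3228 ≤ 4110 < 286753 = q_8, so the answer is 144721/3228.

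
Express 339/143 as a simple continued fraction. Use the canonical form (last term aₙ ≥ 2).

[2; 2, 1, 2, 3, 5]

339 = 2·143 + 53
143 = 2·53 + 37
53 = 1·37 + 16
37 = 2·16 + 5
16 = 3·5 + 1
5 = 5·1 + 0  (stop)
So 339/143 = [2; 2, 1, 2, 3, 5].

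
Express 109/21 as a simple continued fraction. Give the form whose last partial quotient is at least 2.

[5; 5, 4]

109 = 5·21 + 4
21 = 5·4 + 1
4 = 4·1 + 0  (stop)
So 109/21 = [5; 5, 4].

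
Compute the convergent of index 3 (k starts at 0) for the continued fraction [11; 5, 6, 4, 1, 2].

1444/129

Using pₖ = aₖpₖ₋₁ + pₖ₋₂, qₖ = aₖqₖ₋₁ + qₖ₋₂ (with p₋₁=1, p₋₂=0, q₋₁=0, q₋₂=1):
  k=0: a=11, p=11, q=1
  k=1: a=5, p=56, q=5
  k=2: a=6, p=347, q=31
  k=3: a=4, p=1444, q=129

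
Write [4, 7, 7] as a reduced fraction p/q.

207/50

Using pₖ = aₖpₖ₋₁ + pₖ₋₂ and qₖ = aₖqₖ₋₁ + qₖ₋₂:
  k=0: a=4, p=4, q=1
  k=1: a=7, p=29, q=7
  k=2: a=7, p=207, q=50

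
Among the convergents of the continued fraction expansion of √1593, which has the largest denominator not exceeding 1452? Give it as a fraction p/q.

56955/1427

√1593 = [39; 1, 10, 2, 2, 2, 10, 1, 78, …] (period length 8).
Convergents:
  p_0/q_0 = 39/1
  p_1/q_1 = 40/1
  p_2/q_2 = 439/11
  p_3/q_3 = 918/23
  p_4/q_4 = 2275/57
  p_5/q_5 = 5468/137
  p_6/q_6 = 56955/1427
  p_7/q_7 = 62423/1564
q_6 = 1427 ≤ 1452 < 1564 = q_7, so the answer is 56955/1427.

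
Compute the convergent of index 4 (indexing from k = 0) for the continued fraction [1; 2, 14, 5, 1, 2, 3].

261/176

Using pₖ = aₖpₖ₋₁ + pₖ₋₂, qₖ = aₖqₖ₋₁ + qₖ₋₂ (with p₋₁=1, p₋₂=0, q₋₁=0, q₋₂=1):
  k=0: a=1, p=1, q=1
  k=1: a=2, p=3, q=2
  k=2: a=14, p=43, q=29
  k=3: a=5, p=218, q=147
  k=4: a=1, p=261, q=176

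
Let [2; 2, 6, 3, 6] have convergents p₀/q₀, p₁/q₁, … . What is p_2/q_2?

Using pₖ = aₖpₖ₋₁ + pₖ₋₂, qₖ = aₖqₖ₋₁ + qₖ₋₂ (with p₋₁=1, p₋₂=0, q₋₁=0, q₋₂=1):
  k=0: a=2, p=2, q=1
  k=1: a=2, p=5, q=2
  k=2: a=6, p=32, q=13

32/13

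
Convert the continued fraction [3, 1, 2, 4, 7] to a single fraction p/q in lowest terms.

Using pₖ = aₖpₖ₋₁ + pₖ₋₂ and qₖ = aₖqₖ₋₁ + qₖ₋₂:
  k=0: a=3, p=3, q=1
  k=1: a=1, p=4, q=1
  k=2: a=2, p=11, q=3
  k=3: a=4, p=48, q=13
  k=4: a=7, p=347, q=94

347/94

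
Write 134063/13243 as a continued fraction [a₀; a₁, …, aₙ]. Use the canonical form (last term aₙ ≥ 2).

[10; 8, 9, 8, 7, 3]

134063 = 10·13243 + 1633
13243 = 8·1633 + 179
1633 = 9·179 + 22
179 = 8·22 + 3
22 = 7·3 + 1
3 = 3·1 + 0  (stop)
So 134063/13243 = [10; 8, 9, 8, 7, 3].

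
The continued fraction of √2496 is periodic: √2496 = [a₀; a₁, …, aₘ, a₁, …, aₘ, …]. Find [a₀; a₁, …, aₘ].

[49; 1, 23, 1, 98]

a₀ = ⌊√2496⌋ = 49.
With m₀=0, d₀=1 and mₖ₊₁ = dₖaₖ − mₖ, dₖ₊₁ = (n − mₖ₊₁²)/dₖ, aₖ₊₁ = ⌊(a₀+mₖ₊₁)/dₖ₊₁⌋:
  k=1: m=49, d=95, a=1
  k=2: m=46, d=4, a=23
  k=3: m=46, d=95, a=1
  k=4: m=49, d=1, a=98
d=1 and a=2a₀=98 at k=4, so the next step gives (m, d) = (49, 95) again — its k=1 value — and the period has length 4.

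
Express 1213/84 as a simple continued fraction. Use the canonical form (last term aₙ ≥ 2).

[14; 2, 3, 1, 2, 3]

1213 = 14*84 + 37
84 = 2*37 + 10
37 = 3*10 + 7
10 = 1*7 + 3
7 = 2*3 + 1
3 = 3*1 + 0  (stop)
So 1213/84 = [14; 2, 3, 1, 2, 3].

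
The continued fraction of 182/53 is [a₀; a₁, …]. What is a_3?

3

182 = 3·53 + 23   →  a_0 = 3
53 = 2·23 + 7   →  a_1 = 2
23 = 3·7 + 2   →  a_2 = 3
7 = 3·2 + 1   →  a_3 = 3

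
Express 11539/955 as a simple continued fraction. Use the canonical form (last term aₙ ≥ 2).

11539 = 12·955 + 79
955 = 12·79 + 7
79 = 11·7 + 2
7 = 3·2 + 1
2 = 2·1 + 0  (stop)
So 11539/955 = [12; 12, 11, 3, 2].

[12; 12, 11, 3, 2]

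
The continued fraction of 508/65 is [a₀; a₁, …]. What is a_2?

4

508 = 7·65 + 53   →  a_0 = 7
65 = 1·53 + 12   →  a_1 = 1
53 = 4·12 + 5   →  a_2 = 4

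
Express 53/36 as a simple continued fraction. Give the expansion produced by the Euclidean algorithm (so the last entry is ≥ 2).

53 = 1×36 + 17
36 = 2×17 + 2
17 = 8×2 + 1
2 = 2×1 + 0  (stop)
So 53/36 = [1; 2, 8, 2].

[1; 2, 8, 2]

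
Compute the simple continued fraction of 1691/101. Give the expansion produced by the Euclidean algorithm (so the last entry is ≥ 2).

[16; 1, 2, 1, 7, 1, 2]

1691 = 16×101 + 75
101 = 1×75 + 26
75 = 2×26 + 23
26 = 1×23 + 3
23 = 7×3 + 2
3 = 1×2 + 1
2 = 2×1 + 0  (stop)
So 1691/101 = [16; 1, 2, 1, 7, 1, 2].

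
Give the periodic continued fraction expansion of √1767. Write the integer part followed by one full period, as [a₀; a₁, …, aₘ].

a₀ = ⌊√1767⌋ = 42.
With m₀=0, d₀=1 and mₖ₊₁ = dₖaₖ − mₖ, dₖ₊₁ = (n − mₖ₊₁²)/dₖ, aₖ₊₁ = ⌊(a₀+mₖ₊₁)/dₖ₊₁⌋:
  k=1: m=42, d=3, a=28
  k=2: m=42, d=1, a=84
d=1 and a=2a₀=84 at k=2, so the next step gives (m, d) = (42, 3) again — its k=1 value — and the period has length 2.

[42; 28, 84]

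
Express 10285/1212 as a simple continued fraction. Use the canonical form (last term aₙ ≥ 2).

[8; 2, 17, 3, 11]

10285 = 8·1212 + 589
1212 = 2·589 + 34
589 = 17·34 + 11
34 = 3·11 + 1
11 = 11·1 + 0  (stop)
So 10285/1212 = [8; 2, 17, 3, 11].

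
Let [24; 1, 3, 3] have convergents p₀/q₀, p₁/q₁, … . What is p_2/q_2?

99/4

Using pₖ = aₖpₖ₋₁ + pₖ₋₂, qₖ = aₖqₖ₋₁ + qₖ₋₂ (with p₋₁=1, p₋₂=0, q₋₁=0, q₋₂=1):
  k=0: a=24, p=24, q=1
  k=1: a=1, p=25, q=1
  k=2: a=3, p=99, q=4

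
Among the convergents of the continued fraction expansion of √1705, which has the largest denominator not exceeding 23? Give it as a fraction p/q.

√1705 = [41; 3, 2, 3, 82, …] (period length 4).
Convergents:
  p_0/q_0 = 41/1
  p_1/q_1 = 124/3
  p_2/q_2 = 289/7
  p_3/q_3 = 991/24
q_2 = 7 ≤ 23 < 24 = q_3, so the answer is 289/7.

289/7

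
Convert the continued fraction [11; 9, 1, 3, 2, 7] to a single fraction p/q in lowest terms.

Fold from the inside: start with 7/1.
  2 + 1/7 = 15/7
  3 + 7/15 = 52/15
  1 + 15/52 = 67/52
  9 + 52/67 = 655/67
  11 + 67/655 = 7272/655

7272/655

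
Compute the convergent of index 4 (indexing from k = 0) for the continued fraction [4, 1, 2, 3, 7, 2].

343/73

Using pₖ = aₖpₖ₋₁ + pₖ₋₂, qₖ = aₖqₖ₋₁ + qₖ₋₂ (with p₋₁=1, p₋₂=0, q₋₁=0, q₋₂=1):
  k=0: a=4, p=4, q=1
  k=1: a=1, p=5, q=1
  k=2: a=2, p=14, q=3
  k=3: a=3, p=47, q=10
  k=4: a=7, p=343, q=73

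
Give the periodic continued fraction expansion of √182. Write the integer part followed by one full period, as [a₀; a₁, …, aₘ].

[13; 2, 26]

a₀ = ⌊√182⌋ = 13.
With m₀=0, d₀=1 and mₖ₊₁ = dₖaₖ − mₖ, dₖ₊₁ = (n − mₖ₊₁²)/dₖ, aₖ₊₁ = ⌊(a₀+mₖ₊₁)/dₖ₊₁⌋:
  k=1: m=13, d=13, a=2
  k=2: m=13, d=1, a=26
d=1 and a=2a₀=26 at k=2, so the next step gives (m, d) = (13, 13) again — its k=1 value — and the period has length 2.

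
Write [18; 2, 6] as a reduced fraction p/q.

Fold from the inside: start with 6/1.
  2 + 1/6 = 13/6
  18 + 6/13 = 240/13

240/13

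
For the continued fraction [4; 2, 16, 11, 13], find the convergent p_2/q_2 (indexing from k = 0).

Using pₖ = aₖpₖ₋₁ + pₖ₋₂, qₖ = aₖqₖ₋₁ + qₖ₋₂ (with p₋₁=1, p₋₂=0, q₋₁=0, q₋₂=1):
  k=0: a=4, p=4, q=1
  k=1: a=2, p=9, q=2
  k=2: a=16, p=148, q=33

148/33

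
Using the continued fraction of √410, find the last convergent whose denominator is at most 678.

13121/648

√410 = [20; 4, 40, …] (period length 2).
Convergents:
  p_0/q_0 = 20/1
  p_1/q_1 = 81/4
  p_2/q_2 = 3260/161
  p_3/q_3 = 13121/648
  p_4/q_4 = 528100/26081
q_3 = 648 ≤ 678 < 26081 = q_4, so the answer is 13121/648.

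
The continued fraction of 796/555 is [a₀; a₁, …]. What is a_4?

796 = 1·555 + 241   →  a_0 = 1
555 = 2·241 + 73   →  a_1 = 2
241 = 3·73 + 22   →  a_2 = 3
73 = 3·22 + 7   →  a_3 = 3
22 = 3·7 + 1   →  a_4 = 3

3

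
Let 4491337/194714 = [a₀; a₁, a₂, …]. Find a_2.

13

4491337 = 23·194714 + 12915   →  a_0 = 23
194714 = 15·12915 + 989   →  a_1 = 15
12915 = 13·989 + 58   →  a_2 = 13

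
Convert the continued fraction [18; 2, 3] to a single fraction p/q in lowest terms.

129/7

Fold from the inside: start with 3/1.
  2 + 1/3 = 7/3
  18 + 3/7 = 129/7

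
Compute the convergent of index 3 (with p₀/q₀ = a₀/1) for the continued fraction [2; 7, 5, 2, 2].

Using pₖ = aₖpₖ₋₁ + pₖ₋₂, qₖ = aₖqₖ₋₁ + qₖ₋₂ (with p₋₁=1, p₋₂=0, q₋₁=0, q₋₂=1):
  k=0: a=2, p=2, q=1
  k=1: a=7, p=15, q=7
  k=2: a=5, p=77, q=36
  k=3: a=2, p=169, q=79

169/79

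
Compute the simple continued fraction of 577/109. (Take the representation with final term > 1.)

577 = 5·109 + 32
109 = 3·32 + 13
32 = 2·13 + 6
13 = 2·6 + 1
6 = 6·1 + 0  (stop)
So 577/109 = [5; 3, 2, 2, 6].

[5; 3, 2, 2, 6]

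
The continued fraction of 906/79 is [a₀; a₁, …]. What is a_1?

2

906 = 11·79 + 37   →  a_0 = 11
79 = 2·37 + 5   →  a_1 = 2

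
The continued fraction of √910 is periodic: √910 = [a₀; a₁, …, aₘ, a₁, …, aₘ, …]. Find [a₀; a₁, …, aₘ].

a₀ = ⌊√910⌋ = 30.
With m₀=0, d₀=1 and mₖ₊₁ = dₖaₖ − mₖ, dₖ₊₁ = (n − mₖ₊₁²)/dₖ, aₖ₊₁ = ⌊(a₀+mₖ₊₁)/dₖ₊₁⌋:
  k=1: m=30, d=10, a=6
  k=2: m=30, d=1, a=60
d=1 and a=2a₀=60 at k=2, so the next step gives (m, d) = (30, 10) again — its k=1 value — and the period has length 2.

[30; 6, 60]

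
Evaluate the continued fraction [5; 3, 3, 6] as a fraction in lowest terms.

334/63

Using pₖ = aₖpₖ₋₁ + pₖ₋₂ and qₖ = aₖqₖ₋₁ + qₖ₋₂:
  k=0: a=5, p=5, q=1
  k=1: a=3, p=16, q=3
  k=2: a=3, p=53, q=10
  k=3: a=6, p=334, q=63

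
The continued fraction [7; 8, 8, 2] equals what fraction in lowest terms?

Using pₖ = aₖpₖ₋₁ + pₖ₋₂ and qₖ = aₖqₖ₋₁ + qₖ₋₂:
  k=0: a=7, p=7, q=1
  k=1: a=8, p=57, q=8
  k=2: a=8, p=463, q=65
  k=3: a=2, p=983, q=138

983/138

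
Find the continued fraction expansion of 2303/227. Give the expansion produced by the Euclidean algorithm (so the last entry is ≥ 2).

2303 = 10·227 + 33
227 = 6·33 + 29
33 = 1·29 + 4
29 = 7·4 + 1
4 = 4·1 + 0  (stop)
So 2303/227 = [10; 6, 1, 7, 4].

[10; 6, 1, 7, 4]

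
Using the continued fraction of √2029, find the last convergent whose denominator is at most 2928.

√2029 = [45; 22, 1, 1, 22, 90, …] (period length 5).
Convergents:
  p_0/q_0 = 45/1
  p_1/q_1 = 991/22
  p_2/q_2 = 1036/23
  p_3/q_3 = 2027/45
  p_4/q_4 = 45630/1013
  p_5/q_5 = 4108727/91215
q_4 = 1013 ≤ 2928 < 91215 = q_5, so the answer is 45630/1013.

45630/1013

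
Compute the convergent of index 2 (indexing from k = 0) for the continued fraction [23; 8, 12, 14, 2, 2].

Using pₖ = aₖpₖ₋₁ + pₖ₋₂, qₖ = aₖqₖ₋₁ + qₖ₋₂ (with p₋₁=1, p₋₂=0, q₋₁=0, q₋₂=1):
  k=0: a=23, p=23, q=1
  k=1: a=8, p=185, q=8
  k=2: a=12, p=2243, q=97

2243/97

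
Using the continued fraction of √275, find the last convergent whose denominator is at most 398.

6484/391

√275 = [16; 1, 1, 2, 1, 1, 32, …] (period length 6).
Convergents:
  p_0/q_0 = 16/1
  p_1/q_1 = 17/1
  p_2/q_2 = 33/2
  p_3/q_3 = 83/5
  p_4/q_4 = 116/7
  p_5/q_5 = 199/12
  p_6/q_6 = 6484/391
  p_7/q_7 = 6683/403
q_6 = 391 ≤ 398 < 403 = q_7, so the answer is 6484/391.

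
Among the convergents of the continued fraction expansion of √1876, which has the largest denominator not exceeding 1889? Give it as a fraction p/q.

√1876 = [43; 3, 5, 12, 5, 3, 86, …] (period length 6).
Convergents:
  p_0/q_0 = 43/1
  p_1/q_1 = 130/3
  p_2/q_2 = 693/16
  p_3/q_3 = 8446/195
  p_4/q_4 = 42923/991
  p_5/q_5 = 137215/3168
q_4 = 991 ≤ 1889 < 3168 = q_5, so the answer is 42923/991.

42923/991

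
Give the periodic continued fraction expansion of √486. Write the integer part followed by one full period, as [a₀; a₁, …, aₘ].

a₀ = ⌊√486⌋ = 22.
With m₀=0, d₀=1 and mₖ₊₁ = dₖaₖ − mₖ, dₖ₊₁ = (n − mₖ₊₁²)/dₖ, aₖ₊₁ = ⌊(a₀+mₖ₊₁)/dₖ₊₁⌋:
  k=1: m=22, d=2, a=22
  k=2: m=22, d=1, a=44
d=1 and a=2a₀=44 at k=2, so the next step gives (m, d) = (22, 2) again — its k=1 value — and the period has length 2.

[22; 22, 44]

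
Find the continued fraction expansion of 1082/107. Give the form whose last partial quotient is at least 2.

[10; 8, 1, 11]

1082 = 10·107 + 12
107 = 8·12 + 11
12 = 1·11 + 1
11 = 11·1 + 0  (stop)
So 1082/107 = [10; 8, 1, 11].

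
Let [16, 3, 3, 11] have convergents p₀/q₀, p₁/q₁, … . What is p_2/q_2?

Using pₖ = aₖpₖ₋₁ + pₖ₋₂, qₖ = aₖqₖ₋₁ + qₖ₋₂ (with p₋₁=1, p₋₂=0, q₋₁=0, q₋₂=1):
  k=0: a=16, p=16, q=1
  k=1: a=3, p=49, q=3
  k=2: a=3, p=163, q=10

163/10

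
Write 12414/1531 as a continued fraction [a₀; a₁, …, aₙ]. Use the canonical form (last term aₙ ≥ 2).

12414 = 8×1531 + 166
1531 = 9×166 + 37
166 = 4×37 + 18
37 = 2×18 + 1
18 = 18×1 + 0  (stop)
So 12414/1531 = [8; 9, 4, 2, 18].

[8; 9, 4, 2, 18]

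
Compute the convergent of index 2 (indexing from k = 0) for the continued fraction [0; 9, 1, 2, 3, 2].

Using pₖ = aₖpₖ₋₁ + pₖ₋₂, qₖ = aₖqₖ₋₁ + qₖ₋₂ (with p₋₁=1, p₋₂=0, q₋₁=0, q₋₂=1):
  k=0: a=0, p=0, q=1
  k=1: a=9, p=1, q=9
  k=2: a=1, p=1, q=10

1/10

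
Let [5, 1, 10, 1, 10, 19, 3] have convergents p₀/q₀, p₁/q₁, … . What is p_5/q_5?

Using pₖ = aₖpₖ₋₁ + pₖ₋₂, qₖ = aₖqₖ₋₁ + qₖ₋₂ (with p₋₁=1, p₋₂=0, q₋₁=0, q₋₂=1):
  k=0: a=5, p=5, q=1
  k=1: a=1, p=6, q=1
  k=2: a=10, p=65, q=11
  k=3: a=1, p=71, q=12
  k=4: a=10, p=775, q=131
  k=5: a=19, p=14796, q=2501

14796/2501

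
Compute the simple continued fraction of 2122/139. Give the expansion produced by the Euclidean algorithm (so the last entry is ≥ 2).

[15; 3, 1, 3, 9]

2122 = 15×139 + 37
139 = 3×37 + 28
37 = 1×28 + 9
28 = 3×9 + 1
9 = 9×1 + 0  (stop)
So 2122/139 = [15; 3, 1, 3, 9].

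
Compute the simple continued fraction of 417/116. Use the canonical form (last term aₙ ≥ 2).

417 = 3×116 + 69
116 = 1×69 + 47
69 = 1×47 + 22
47 = 2×22 + 3
22 = 7×3 + 1
3 = 3×1 + 0  (stop)
So 417/116 = [3; 1, 1, 2, 7, 3].

[3; 1, 1, 2, 7, 3]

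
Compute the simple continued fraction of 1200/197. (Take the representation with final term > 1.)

[6; 10, 1, 17]

1200 = 6×197 + 18
197 = 10×18 + 17
18 = 1×17 + 1
17 = 17×1 + 0  (stop)
So 1200/197 = [6; 10, 1, 17].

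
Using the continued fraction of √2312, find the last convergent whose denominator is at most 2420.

√2312 = [48; 12, 96, …] (period length 2).
Convergents:
  p_0/q_0 = 48/1
  p_1/q_1 = 577/12
  p_2/q_2 = 55440/1153
  p_3/q_3 = 665857/13848
q_2 = 1153 ≤ 2420 < 13848 = q_3, so the answer is 55440/1153.

55440/1153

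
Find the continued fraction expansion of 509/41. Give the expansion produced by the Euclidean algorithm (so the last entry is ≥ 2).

[12; 2, 2, 2, 3]

509 = 12·41 + 17
41 = 2·17 + 7
17 = 2·7 + 3
7 = 2·3 + 1
3 = 3·1 + 0  (stop)
So 509/41 = [12; 2, 2, 2, 3].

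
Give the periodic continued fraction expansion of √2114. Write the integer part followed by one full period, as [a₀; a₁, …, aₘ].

[45; 1, 44, 1, 90]

a₀ = ⌊√2114⌋ = 45.
With m₀=0, d₀=1 and mₖ₊₁ = dₖaₖ − mₖ, dₖ₊₁ = (n − mₖ₊₁²)/dₖ, aₖ₊₁ = ⌊(a₀+mₖ₊₁)/dₖ₊₁⌋:
  k=1: m=45, d=89, a=1
  k=2: m=44, d=2, a=44
  k=3: m=44, d=89, a=1
  k=4: m=45, d=1, a=90
d=1 and a=2a₀=90 at k=4, so the next step gives (m, d) = (45, 89) again — its k=1 value — and the period has length 4.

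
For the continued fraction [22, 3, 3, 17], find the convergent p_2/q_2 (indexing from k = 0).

223/10

Using pₖ = aₖpₖ₋₁ + pₖ₋₂, qₖ = aₖqₖ₋₁ + qₖ₋₂ (with p₋₁=1, p₋₂=0, q₋₁=0, q₋₂=1):
  k=0: a=22, p=22, q=1
  k=1: a=3, p=67, q=3
  k=2: a=3, p=223, q=10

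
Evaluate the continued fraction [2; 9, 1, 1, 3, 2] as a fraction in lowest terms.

Using pₖ = aₖpₖ₋₁ + pₖ₋₂ and qₖ = aₖqₖ₋₁ + qₖ₋₂:
  k=0: a=2, p=2, q=1
  k=1: a=9, p=19, q=9
  k=2: a=1, p=21, q=10
  k=3: a=1, p=40, q=19
  k=4: a=3, p=141, q=67
  k=5: a=2, p=322, q=153

322/153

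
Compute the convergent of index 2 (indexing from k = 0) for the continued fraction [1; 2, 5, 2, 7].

Using pₖ = aₖpₖ₋₁ + pₖ₋₂, qₖ = aₖqₖ₋₁ + qₖ₋₂ (with p₋₁=1, p₋₂=0, q₋₁=0, q₋₂=1):
  k=0: a=1, p=1, q=1
  k=1: a=2, p=3, q=2
  k=2: a=5, p=16, q=11

16/11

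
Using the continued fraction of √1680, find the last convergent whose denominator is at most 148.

√1680 = [40; 1, 80, …] (period length 2).
Convergents:
  p_0/q_0 = 40/1
  p_1/q_1 = 41/1
  p_2/q_2 = 3320/81
  p_3/q_3 = 3361/82
  p_4/q_4 = 272200/6641
q_3 = 82 ≤ 148 < 6641 = q_4, so the answer is 3361/82.

3361/82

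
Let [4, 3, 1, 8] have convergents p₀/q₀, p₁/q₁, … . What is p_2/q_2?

Using pₖ = aₖpₖ₋₁ + pₖ₋₂, qₖ = aₖqₖ₋₁ + qₖ₋₂ (with p₋₁=1, p₋₂=0, q₋₁=0, q₋₂=1):
  k=0: a=4, p=4, q=1
  k=1: a=3, p=13, q=3
  k=2: a=1, p=17, q=4

17/4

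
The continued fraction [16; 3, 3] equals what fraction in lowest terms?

Using pₖ = aₖpₖ₋₁ + pₖ₋₂ and qₖ = aₖqₖ₋₁ + qₖ₋₂:
  k=0: a=16, p=16, q=1
  k=1: a=3, p=49, q=3
  k=2: a=3, p=163, q=10

163/10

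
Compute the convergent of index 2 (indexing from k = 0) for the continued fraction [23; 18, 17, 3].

7078/307

Using pₖ = aₖpₖ₋₁ + pₖ₋₂, qₖ = aₖqₖ₋₁ + qₖ₋₂ (with p₋₁=1, p₋₂=0, q₋₁=0, q₋₂=1):
  k=0: a=23, p=23, q=1
  k=1: a=18, p=415, q=18
  k=2: a=17, p=7078, q=307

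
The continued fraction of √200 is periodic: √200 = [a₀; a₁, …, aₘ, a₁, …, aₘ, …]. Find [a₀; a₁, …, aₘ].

[14; 7, 28]

a₀ = ⌊√200⌋ = 14.
With m₀=0, d₀=1 and mₖ₊₁ = dₖaₖ − mₖ, dₖ₊₁ = (n − mₖ₊₁²)/dₖ, aₖ₊₁ = ⌊(a₀+mₖ₊₁)/dₖ₊₁⌋:
  k=1: m=14, d=4, a=7
  k=2: m=14, d=1, a=28
d=1 and a=2a₀=28 at k=2, so the next step gives (m, d) = (14, 4) again — its k=1 value — and the period has length 2.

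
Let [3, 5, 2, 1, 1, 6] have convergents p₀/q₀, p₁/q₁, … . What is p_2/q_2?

Using pₖ = aₖpₖ₋₁ + pₖ₋₂, qₖ = aₖqₖ₋₁ + qₖ₋₂ (with p₋₁=1, p₋₂=0, q₋₁=0, q₋₂=1):
  k=0: a=3, p=3, q=1
  k=1: a=5, p=16, q=5
  k=2: a=2, p=35, q=11

35/11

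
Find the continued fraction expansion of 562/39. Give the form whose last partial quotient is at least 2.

[14; 2, 2, 3, 2]

562 = 14*39 + 16
39 = 2*16 + 7
16 = 2*7 + 2
7 = 3*2 + 1
2 = 2*1 + 0  (stop)
So 562/39 = [14; 2, 2, 3, 2].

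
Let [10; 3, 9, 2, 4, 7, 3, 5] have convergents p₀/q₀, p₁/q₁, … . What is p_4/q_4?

Using pₖ = aₖpₖ₋₁ + pₖ₋₂, qₖ = aₖqₖ₋₁ + qₖ₋₂ (with p₋₁=1, p₋₂=0, q₋₁=0, q₋₂=1):
  k=0: a=10, p=10, q=1
  k=1: a=3, p=31, q=3
  k=2: a=9, p=289, q=28
  k=3: a=2, p=609, q=59
  k=4: a=4, p=2725, q=264

2725/264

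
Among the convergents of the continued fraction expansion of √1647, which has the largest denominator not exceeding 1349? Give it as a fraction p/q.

√1647 = [40; 1, 1, 2, 1, 1, 80, …] (period length 6).
Convergents:
  p_0/q_0 = 40/1
  p_1/q_1 = 41/1
  p_2/q_2 = 81/2
  p_3/q_3 = 203/5
  p_4/q_4 = 284/7
  p_5/q_5 = 487/12
  p_6/q_6 = 39244/967
  p_7/q_7 = 39731/979
  p_8/q_8 = 78975/1946
q_7 = 979 ≤ 1349 < 1946 = q_8, so the answer is 39731/979.

39731/979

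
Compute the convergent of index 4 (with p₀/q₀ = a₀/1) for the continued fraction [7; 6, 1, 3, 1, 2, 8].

243/34

Using pₖ = aₖpₖ₋₁ + pₖ₋₂, qₖ = aₖqₖ₋₁ + qₖ₋₂ (with p₋₁=1, p₋₂=0, q₋₁=0, q₋₂=1):
  k=0: a=7, p=7, q=1
  k=1: a=6, p=43, q=6
  k=2: a=1, p=50, q=7
  k=3: a=3, p=193, q=27
  k=4: a=1, p=243, q=34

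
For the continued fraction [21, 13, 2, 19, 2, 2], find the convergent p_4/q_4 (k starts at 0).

Using pₖ = aₖpₖ₋₁ + pₖ₋₂, qₖ = aₖqₖ₋₁ + qₖ₋₂ (with p₋₁=1, p₋₂=0, q₋₁=0, q₋₂=1):
  k=0: a=21, p=21, q=1
  k=1: a=13, p=274, q=13
  k=2: a=2, p=569, q=27
  k=3: a=19, p=11085, q=526
  k=4: a=2, p=22739, q=1079

22739/1079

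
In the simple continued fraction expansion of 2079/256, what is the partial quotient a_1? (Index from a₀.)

8

2079 = 8·256 + 31   →  a_0 = 8
256 = 8·31 + 8   →  a_1 = 8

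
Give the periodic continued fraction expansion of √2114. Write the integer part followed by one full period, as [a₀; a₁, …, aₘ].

[45; 1, 44, 1, 90]

a₀ = ⌊√2114⌋ = 45.
With m₀=0, d₀=1 and mₖ₊₁ = dₖaₖ − mₖ, dₖ₊₁ = (n − mₖ₊₁²)/dₖ, aₖ₊₁ = ⌊(a₀+mₖ₊₁)/dₖ₊₁⌋:
  k=1: m=45, d=89, a=1
  k=2: m=44, d=2, a=44
  k=3: m=44, d=89, a=1
  k=4: m=45, d=1, a=90
d=1 and a=2a₀=90 at k=4, so the next step gives (m, d) = (45, 89) again — its k=1 value — and the period has length 4.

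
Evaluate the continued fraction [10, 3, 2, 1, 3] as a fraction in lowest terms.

381/37

Fold from the inside: start with 3/1.
  1 + 1/3 = 4/3
  2 + 3/4 = 11/4
  3 + 4/11 = 37/11
  10 + 11/37 = 381/37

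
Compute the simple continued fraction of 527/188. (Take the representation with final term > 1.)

527 = 2×188 + 151
188 = 1×151 + 37
151 = 4×37 + 3
37 = 12×3 + 1
3 = 3×1 + 0  (stop)
So 527/188 = [2; 1, 4, 12, 3].

[2; 1, 4, 12, 3]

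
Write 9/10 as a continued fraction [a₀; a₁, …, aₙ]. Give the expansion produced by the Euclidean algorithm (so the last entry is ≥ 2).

[0; 1, 9]

9 = 0*10 + 9
10 = 1*9 + 1
9 = 9*1 + 0  (stop)
So 9/10 = [0; 1, 9].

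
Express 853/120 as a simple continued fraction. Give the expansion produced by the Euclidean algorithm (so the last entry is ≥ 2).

[7; 9, 4, 3]

853 = 7*120 + 13
120 = 9*13 + 3
13 = 4*3 + 1
3 = 3*1 + 0  (stop)
So 853/120 = [7; 9, 4, 3].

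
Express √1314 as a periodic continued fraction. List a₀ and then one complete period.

[36; 4, 72]

a₀ = ⌊√1314⌋ = 36.
With m₀=0, d₀=1 and mₖ₊₁ = dₖaₖ − mₖ, dₖ₊₁ = (n − mₖ₊₁²)/dₖ, aₖ₊₁ = ⌊(a₀+mₖ₊₁)/dₖ₊₁⌋:
  k=1: m=36, d=18, a=4
  k=2: m=36, d=1, a=72
d=1 and a=2a₀=72 at k=2, so the next step gives (m, d) = (36, 18) again — its k=1 value — and the period has length 2.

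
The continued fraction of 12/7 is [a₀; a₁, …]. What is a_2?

12 = 1·7 + 5   →  a_0 = 1
7 = 1·5 + 2   →  a_1 = 1
5 = 2·2 + 1   →  a_2 = 2

2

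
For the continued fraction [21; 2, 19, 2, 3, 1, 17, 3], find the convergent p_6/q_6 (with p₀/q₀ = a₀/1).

137133/6382

Using pₖ = aₖpₖ₋₁ + pₖ₋₂, qₖ = aₖqₖ₋₁ + qₖ₋₂ (with p₋₁=1, p₋₂=0, q₋₁=0, q₋₂=1):
  k=0: a=21, p=21, q=1
  k=1: a=2, p=43, q=2
  k=2: a=19, p=838, q=39
  k=3: a=2, p=1719, q=80
  k=4: a=3, p=5995, q=279
  k=5: a=1, p=7714, q=359
  k=6: a=17, p=137133, q=6382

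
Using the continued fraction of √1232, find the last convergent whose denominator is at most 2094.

24605/701

√1232 = [35; 10, 70, …] (period length 2).
Convergents:
  p_0/q_0 = 35/1
  p_1/q_1 = 351/10
  p_2/q_2 = 24605/701
  p_3/q_3 = 246401/7020
q_2 = 701 ≤ 2094 < 7020 = q_3, so the answer is 24605/701.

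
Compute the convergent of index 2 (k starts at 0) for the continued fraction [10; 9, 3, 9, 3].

283/28

Using pₖ = aₖpₖ₋₁ + pₖ₋₂, qₖ = aₖqₖ₋₁ + qₖ₋₂ (with p₋₁=1, p₋₂=0, q₋₁=0, q₋₂=1):
  k=0: a=10, p=10, q=1
  k=1: a=9, p=91, q=9
  k=2: a=3, p=283, q=28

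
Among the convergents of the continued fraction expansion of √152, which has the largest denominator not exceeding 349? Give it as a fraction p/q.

2737/222

√152 = [12; 3, 24, …] (period length 2).
Convergents:
  p_0/q_0 = 12/1
  p_1/q_1 = 37/3
  p_2/q_2 = 900/73
  p_3/q_3 = 2737/222
  p_4/q_4 = 66588/5401
q_3 = 222 ≤ 349 < 5401 = q_4, so the answer is 2737/222.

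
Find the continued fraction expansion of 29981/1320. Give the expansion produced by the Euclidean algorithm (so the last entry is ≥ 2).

29981 = 22×1320 + 941
1320 = 1×941 + 379
941 = 2×379 + 183
379 = 2×183 + 13
183 = 14×13 + 1
13 = 13×1 + 0  (stop)
So 29981/1320 = [22; 1, 2, 2, 14, 13].

[22; 1, 2, 2, 14, 13]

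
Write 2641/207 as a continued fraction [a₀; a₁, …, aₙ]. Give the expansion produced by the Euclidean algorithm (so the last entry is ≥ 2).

[12; 1, 3, 7, 7]

2641 = 12·207 + 157
207 = 1·157 + 50
157 = 3·50 + 7
50 = 7·7 + 1
7 = 7·1 + 0  (stop)
So 2641/207 = [12; 1, 3, 7, 7].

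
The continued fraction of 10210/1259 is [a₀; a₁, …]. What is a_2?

10210 = 8·1259 + 138   →  a_0 = 8
1259 = 9·138 + 17   →  a_1 = 9
138 = 8·17 + 2   →  a_2 = 8

8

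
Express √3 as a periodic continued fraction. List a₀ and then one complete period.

[1; 1, 2]

a₀ = ⌊√3⌋ = 1.
With m₀=0, d₀=1 and mₖ₊₁ = dₖaₖ − mₖ, dₖ₊₁ = (n − mₖ₊₁²)/dₖ, aₖ₊₁ = ⌊(a₀+mₖ₊₁)/dₖ₊₁⌋:
  k=1: m=1, d=2, a=1
  k=2: m=1, d=1, a=2
d=1 and a=2a₀=2 at k=2, so the next step gives (m, d) = (1, 2) again — its k=1 value — and the period has length 2.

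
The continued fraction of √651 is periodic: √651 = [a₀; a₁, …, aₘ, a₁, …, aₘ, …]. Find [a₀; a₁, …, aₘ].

a₀ = ⌊√651⌋ = 25.
With m₀=0, d₀=1 and mₖ₊₁ = dₖaₖ − mₖ, dₖ₊₁ = (n − mₖ₊₁²)/dₖ, aₖ₊₁ = ⌊(a₀+mₖ₊₁)/dₖ₊₁⌋:
  k=1: m=25, d=26, a=1
  k=2: m=1, d=25, a=1
  k=3: m=24, d=3, a=16
  k=4: m=24, d=25, a=1
  k=5: m=1, d=26, a=1
  k=6: m=25, d=1, a=50
d=1 and a=2a₀=50 at k=6, so the next step gives (m, d) = (25, 26) again — its k=1 value — and the period has length 6.

[25; 1, 1, 16, 1, 1, 50]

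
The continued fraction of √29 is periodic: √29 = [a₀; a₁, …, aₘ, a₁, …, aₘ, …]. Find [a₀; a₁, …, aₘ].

a₀ = ⌊√29⌋ = 5.

[5; 2, 1, 1, 2, 10]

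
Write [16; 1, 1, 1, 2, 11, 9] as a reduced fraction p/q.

Using pₖ = aₖpₖ₋₁ + pₖ₋₂ and qₖ = aₖqₖ₋₁ + qₖ₋₂:
  k=0: a=16, p=16, q=1
  k=1: a=1, p=17, q=1
  k=2: a=1, p=33, q=2
  k=3: a=1, p=50, q=3
  k=4: a=2, p=133, q=8
  k=5: a=11, p=1513, q=91
  k=6: a=9, p=13750, q=827

13750/827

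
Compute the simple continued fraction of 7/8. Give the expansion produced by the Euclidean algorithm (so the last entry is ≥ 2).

7 = 0·8 + 7
8 = 1·7 + 1
7 = 7·1 + 0  (stop)
So 7/8 = [0; 1, 7].

[0; 1, 7]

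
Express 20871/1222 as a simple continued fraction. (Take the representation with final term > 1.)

[17; 12, 1, 1, 2, 19]

20871 = 17·1222 + 97
1222 = 12·97 + 58
97 = 1·58 + 39
58 = 1·39 + 19
39 = 2·19 + 1
19 = 19·1 + 0  (stop)
So 20871/1222 = [17; 12, 1, 1, 2, 19].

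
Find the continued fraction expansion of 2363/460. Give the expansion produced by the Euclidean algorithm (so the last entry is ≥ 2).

[5; 7, 3, 3, 6]

2363 = 5×460 + 63
460 = 7×63 + 19
63 = 3×19 + 6
19 = 3×6 + 1
6 = 6×1 + 0  (stop)
So 2363/460 = [5; 7, 3, 3, 6].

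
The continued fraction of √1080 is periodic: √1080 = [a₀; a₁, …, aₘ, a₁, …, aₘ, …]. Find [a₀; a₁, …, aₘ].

[32; 1, 6, 3, 6, 1, 64]

a₀ = ⌊√1080⌋ = 32.
With m₀=0, d₀=1 and mₖ₊₁ = dₖaₖ − mₖ, dₖ₊₁ = (n − mₖ₊₁²)/dₖ, aₖ₊₁ = ⌊(a₀+mₖ₊₁)/dₖ₊₁⌋:
  k=1: m=32, d=56, a=1
  k=2: m=24, d=9, a=6
  k=3: m=30, d=20, a=3
  k=4: m=30, d=9, a=6
  k=5: m=24, d=56, a=1
  k=6: m=32, d=1, a=64
d=1 and a=2a₀=64 at k=6, so the next step gives (m, d) = (32, 56) again — its k=1 value — and the period has length 6.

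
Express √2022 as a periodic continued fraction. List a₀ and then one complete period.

a₀ = ⌊√2022⌋ = 44.
With m₀=0, d₀=1 and mₖ₊₁ = dₖaₖ − mₖ, dₖ₊₁ = (n − mₖ₊₁²)/dₖ, aₖ₊₁ = ⌊(a₀+mₖ₊₁)/dₖ₊₁⌋:
  k=1: m=44, d=86, a=1
  k=2: m=42, d=3, a=28
  k=3: m=42, d=86, a=1
  k=4: m=44, d=1, a=88
d=1 and a=2a₀=88 at k=4, so the next step gives (m, d) = (44, 86) again — its k=1 value — and the period has length 4.

[44; 1, 28, 1, 88]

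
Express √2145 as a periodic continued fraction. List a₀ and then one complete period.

a₀ = ⌊√2145⌋ = 46.
With m₀=0, d₀=1 and mₖ₊₁ = dₖaₖ − mₖ, dₖ₊₁ = (n − mₖ₊₁²)/dₖ, aₖ₊₁ = ⌊(a₀+mₖ₊₁)/dₖ₊₁⌋:
  k=1: m=46, d=29, a=3
  k=2: m=41, d=16, a=5
  k=3: m=39, d=39, a=2
  k=4: m=39, d=16, a=5
  k=5: m=41, d=29, a=3
  k=6: m=46, d=1, a=92
d=1 and a=2a₀=92 at k=6, so the next step gives (m, d) = (46, 29) again — its k=1 value — and the period has length 6.

[46; 3, 5, 2, 5, 3, 92]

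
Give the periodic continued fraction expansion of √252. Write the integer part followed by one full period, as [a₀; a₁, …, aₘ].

a₀ = ⌊√252⌋ = 15.
With m₀=0, d₀=1 and mₖ₊₁ = dₖaₖ − mₖ, dₖ₊₁ = (n − mₖ₊₁²)/dₖ, aₖ₊₁ = ⌊(a₀+mₖ₊₁)/dₖ₊₁⌋:
  k=1: m=15, d=27, a=1
  k=2: m=12, d=4, a=6
  k=3: m=12, d=27, a=1
  k=4: m=15, d=1, a=30
d=1 and a=2a₀=30 at k=4, so the next step gives (m, d) = (15, 27) again — its k=1 value — and the period has length 4.

[15; 1, 6, 1, 30]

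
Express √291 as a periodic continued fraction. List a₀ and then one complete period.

a₀ = ⌊√291⌋ = 17.
With m₀=0, d₀=1 and mₖ₊₁ = dₖaₖ − mₖ, dₖ₊₁ = (n − mₖ₊₁²)/dₖ, aₖ₊₁ = ⌊(a₀+mₖ₊₁)/dₖ₊₁⌋:
  k=1: m=17, d=2, a=17
  k=2: m=17, d=1, a=34
d=1 and a=2a₀=34 at k=2, so the next step gives (m, d) = (17, 2) again — its k=1 value — and the period has length 2.

[17; 17, 34]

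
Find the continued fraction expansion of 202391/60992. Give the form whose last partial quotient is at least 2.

202391 = 3*60992 + 19415
60992 = 3*19415 + 2747
19415 = 7*2747 + 186
2747 = 14*186 + 143
186 = 1*143 + 43
143 = 3*43 + 14
43 = 3*14 + 1
14 = 14*1 + 0  (stop)
So 202391/60992 = [3; 3, 7, 14, 1, 3, 3, 14].

[3; 3, 7, 14, 1, 3, 3, 14]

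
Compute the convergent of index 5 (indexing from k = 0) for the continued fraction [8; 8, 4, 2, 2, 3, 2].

5011/617

Using pₖ = aₖpₖ₋₁ + pₖ₋₂, qₖ = aₖqₖ₋₁ + qₖ₋₂ (with p₋₁=1, p₋₂=0, q₋₁=0, q₋₂=1):
  k=0: a=8, p=8, q=1
  k=1: a=8, p=65, q=8
  k=2: a=4, p=268, q=33
  k=3: a=2, p=601, q=74
  k=4: a=2, p=1470, q=181
  k=5: a=3, p=5011, q=617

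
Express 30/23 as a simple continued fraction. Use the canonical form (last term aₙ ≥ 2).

30 = 1*23 + 7
23 = 3*7 + 2
7 = 3*2 + 1
2 = 2*1 + 0  (stop)
So 30/23 = [1; 3, 3, 2].

[1; 3, 3, 2]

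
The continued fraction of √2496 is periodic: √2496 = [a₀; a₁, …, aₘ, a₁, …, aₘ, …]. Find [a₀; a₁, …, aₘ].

[49; 1, 23, 1, 98]

a₀ = ⌊√2496⌋ = 49.
With m₀=0, d₀=1 and mₖ₊₁ = dₖaₖ − mₖ, dₖ₊₁ = (n − mₖ₊₁²)/dₖ, aₖ₊₁ = ⌊(a₀+mₖ₊₁)/dₖ₊₁⌋:
  k=1: m=49, d=95, a=1
  k=2: m=46, d=4, a=23
  k=3: m=46, d=95, a=1
  k=4: m=49, d=1, a=98
d=1 and a=2a₀=98 at k=4, so the next step gives (m, d) = (49, 95) again — its k=1 value — and the period has length 4.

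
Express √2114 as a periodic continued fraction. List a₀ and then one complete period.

a₀ = ⌊√2114⌋ = 45.
With m₀=0, d₀=1 and mₖ₊₁ = dₖaₖ − mₖ, dₖ₊₁ = (n − mₖ₊₁²)/dₖ, aₖ₊₁ = ⌊(a₀+mₖ₊₁)/dₖ₊₁⌋:
  k=1: m=45, d=89, a=1
  k=2: m=44, d=2, a=44
  k=3: m=44, d=89, a=1
  k=4: m=45, d=1, a=90
d=1 and a=2a₀=90 at k=4, so the next step gives (m, d) = (45, 89) again — its k=1 value — and the period has length 4.

[45; 1, 44, 1, 90]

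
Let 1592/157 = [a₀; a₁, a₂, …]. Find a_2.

7

1592 = 10·157 + 22   →  a_0 = 10
157 = 7·22 + 3   →  a_1 = 7
22 = 7·3 + 1   →  a_2 = 7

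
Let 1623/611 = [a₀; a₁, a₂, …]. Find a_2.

1623 = 2·611 + 401   →  a_0 = 2
611 = 1·401 + 210   →  a_1 = 1
401 = 1·210 + 191   →  a_2 = 1

1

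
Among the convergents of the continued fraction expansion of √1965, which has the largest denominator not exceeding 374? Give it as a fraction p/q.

√1965 = [44; 3, 21, 1, 4, 1, 21, 3, 88, …] (period length 8).
Convergents:
  p_0/q_0 = 44/1
  p_1/q_1 = 133/3
  p_2/q_2 = 2837/64
  p_3/q_3 = 2970/67
  p_4/q_4 = 14717/332
  p_5/q_5 = 17687/399
q_4 = 332 ≤ 374 < 399 = q_5, so the answer is 14717/332.

14717/332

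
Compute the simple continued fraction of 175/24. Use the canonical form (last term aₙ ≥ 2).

175 = 7*24 + 7
24 = 3*7 + 3
7 = 2*3 + 1
3 = 3*1 + 0  (stop)
So 175/24 = [7; 3, 2, 3].

[7; 3, 2, 3]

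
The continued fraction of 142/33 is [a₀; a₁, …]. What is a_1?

3

142 = 4·33 + 10   →  a_0 = 4
33 = 3·10 + 3   →  a_1 = 3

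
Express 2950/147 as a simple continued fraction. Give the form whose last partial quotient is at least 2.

[20; 14, 1, 2, 3]

2950 = 20×147 + 10
147 = 14×10 + 7
10 = 1×7 + 3
7 = 2×3 + 1
3 = 3×1 + 0  (stop)
So 2950/147 = [20; 14, 1, 2, 3].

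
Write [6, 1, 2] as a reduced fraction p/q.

Fold from the inside: start with 2/1.
  1 + 1/2 = 3/2
  6 + 2/3 = 20/3

20/3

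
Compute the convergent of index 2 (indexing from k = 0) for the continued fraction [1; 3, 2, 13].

Using pₖ = aₖpₖ₋₁ + pₖ₋₂, qₖ = aₖqₖ₋₁ + qₖ₋₂ (with p₋₁=1, p₋₂=0, q₋₁=0, q₋₂=1):
  k=0: a=1, p=1, q=1
  k=1: a=3, p=4, q=3
  k=2: a=2, p=9, q=7

9/7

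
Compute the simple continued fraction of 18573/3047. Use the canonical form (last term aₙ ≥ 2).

[6; 10, 2, 8, 17]

18573 = 6×3047 + 291
3047 = 10×291 + 137
291 = 2×137 + 17
137 = 8×17 + 1
17 = 17×1 + 0  (stop)
So 18573/3047 = [6; 10, 2, 8, 17].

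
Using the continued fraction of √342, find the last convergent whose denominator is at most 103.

√342 = [18; 2, 36, …] (period length 2).
Convergents:
  p_0/q_0 = 18/1
  p_1/q_1 = 37/2
  p_2/q_2 = 1350/73
  p_3/q_3 = 2737/148
q_2 = 73 ≤ 103 < 148 = q_3, so the answer is 1350/73.

1350/73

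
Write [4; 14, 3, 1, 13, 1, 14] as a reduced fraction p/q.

Using pₖ = aₖpₖ₋₁ + pₖ₋₂ and qₖ = aₖqₖ₋₁ + qₖ₋₂:
  k=0: a=4, p=4, q=1
  k=1: a=14, p=57, q=14
  k=2: a=3, p=175, q=43
  k=3: a=1, p=232, q=57
  k=4: a=13, p=3191, q=784
  k=5: a=1, p=3423, q=841
  k=6: a=14, p=51113, q=12558

51113/12558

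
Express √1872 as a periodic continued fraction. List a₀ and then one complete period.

a₀ = ⌊√1872⌋ = 43.
With m₀=0, d₀=1 and mₖ₊₁ = dₖaₖ − mₖ, dₖ₊₁ = (n − mₖ₊₁²)/dₖ, aₖ₊₁ = ⌊(a₀+mₖ₊₁)/dₖ₊₁⌋:
  k=1: m=43, d=23, a=3
  k=2: m=26, d=52, a=1
  k=3: m=26, d=23, a=3
  k=4: m=43, d=1, a=86
d=1 and a=2a₀=86 at k=4, so the next step gives (m, d) = (43, 23) again — its k=1 value — and the period has length 4.

[43; 3, 1, 3, 86]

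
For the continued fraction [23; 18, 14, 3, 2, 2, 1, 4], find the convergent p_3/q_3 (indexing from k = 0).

17914/777

Using pₖ = aₖpₖ₋₁ + pₖ₋₂, qₖ = aₖqₖ₋₁ + qₖ₋₂ (with p₋₁=1, p₋₂=0, q₋₁=0, q₋₂=1):
  k=0: a=23, p=23, q=1
  k=1: a=18, p=415, q=18
  k=2: a=14, p=5833, q=253
  k=3: a=3, p=17914, q=777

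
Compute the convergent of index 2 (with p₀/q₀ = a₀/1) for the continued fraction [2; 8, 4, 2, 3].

70/33

Using pₖ = aₖpₖ₋₁ + pₖ₋₂, qₖ = aₖqₖ₋₁ + qₖ₋₂ (with p₋₁=1, p₋₂=0, q₋₁=0, q₋₂=1):
  k=0: a=2, p=2, q=1
  k=1: a=8, p=17, q=8
  k=2: a=4, p=70, q=33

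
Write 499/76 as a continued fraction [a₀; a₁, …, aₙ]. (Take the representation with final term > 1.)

[6; 1, 1, 3, 3, 3]

499 = 6*76 + 43
76 = 1*43 + 33
43 = 1*33 + 10
33 = 3*10 + 3
10 = 3*3 + 1
3 = 3*1 + 0  (stop)
So 499/76 = [6; 1, 1, 3, 3, 3].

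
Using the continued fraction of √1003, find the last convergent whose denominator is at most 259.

6049/191

√1003 = [31; 1, 2, 31, 2, 1, 62, …] (period length 6).
Convergents:
  p_0/q_0 = 31/1
  p_1/q_1 = 32/1
  p_2/q_2 = 95/3
  p_3/q_3 = 2977/94
  p_4/q_4 = 6049/191
  p_5/q_5 = 9026/285
q_4 = 191 ≤ 259 < 285 = q_5, so the answer is 6049/191.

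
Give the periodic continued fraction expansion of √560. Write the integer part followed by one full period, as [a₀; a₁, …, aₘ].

[23; 1, 1, 1, 46]

a₀ = ⌊√560⌋ = 23.
With m₀=0, d₀=1 and mₖ₊₁ = dₖaₖ − mₖ, dₖ₊₁ = (n − mₖ₊₁²)/dₖ, aₖ₊₁ = ⌊(a₀+mₖ₊₁)/dₖ₊₁⌋:
  k=1: m=23, d=31, a=1
  k=2: m=8, d=16, a=1
  k=3: m=8, d=31, a=1
  k=4: m=23, d=1, a=46
d=1 and a=2a₀=46 at k=4, so the next step gives (m, d) = (23, 31) again — its k=1 value — and the period has length 4.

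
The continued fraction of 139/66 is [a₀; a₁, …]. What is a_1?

9

139 = 2·66 + 7   →  a_0 = 2
66 = 9·7 + 3   →  a_1 = 9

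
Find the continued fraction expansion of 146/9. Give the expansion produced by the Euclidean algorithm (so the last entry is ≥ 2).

146 = 16*9 + 2
9 = 4*2 + 1
2 = 2*1 + 0  (stop)
So 146/9 = [16; 4, 2].

[16; 4, 2]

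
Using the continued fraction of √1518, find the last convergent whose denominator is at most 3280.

√1518 = [38; 1, 24, 1, 76, …] (period length 4).
Convergents:
  p_0/q_0 = 38/1
  p_1/q_1 = 39/1
  p_2/q_2 = 974/25
  p_3/q_3 = 1013/26
  p_4/q_4 = 77962/2001
  p_5/q_5 = 78975/2027
  p_6/q_6 = 1973362/50649
q_5 = 2027 ≤ 3280 < 50649 = q_6, so the answer is 78975/2027.

78975/2027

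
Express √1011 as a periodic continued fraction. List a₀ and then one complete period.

[31; 1, 3, 1, 9, 1, 3, 1, 62]

a₀ = ⌊√1011⌋ = 31.
With m₀=0, d₀=1 and mₖ₊₁ = dₖaₖ − mₖ, dₖ₊₁ = (n − mₖ₊₁²)/dₖ, aₖ₊₁ = ⌊(a₀+mₖ₊₁)/dₖ₊₁⌋:
  k=1: m=31, d=50, a=1
  k=2: m=19, d=13, a=3
  k=3: m=20, d=47, a=1
  k=4: m=27, d=6, a=9
  k=5: m=27, d=47, a=1
  k=6: m=20, d=13, a=3
  k=7: m=19, d=50, a=1
  k=8: m=31, d=1, a=62
d=1 and a=2a₀=62 at k=8, so the next step gives (m, d) = (31, 50) again — its k=1 value — and the period has length 8.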